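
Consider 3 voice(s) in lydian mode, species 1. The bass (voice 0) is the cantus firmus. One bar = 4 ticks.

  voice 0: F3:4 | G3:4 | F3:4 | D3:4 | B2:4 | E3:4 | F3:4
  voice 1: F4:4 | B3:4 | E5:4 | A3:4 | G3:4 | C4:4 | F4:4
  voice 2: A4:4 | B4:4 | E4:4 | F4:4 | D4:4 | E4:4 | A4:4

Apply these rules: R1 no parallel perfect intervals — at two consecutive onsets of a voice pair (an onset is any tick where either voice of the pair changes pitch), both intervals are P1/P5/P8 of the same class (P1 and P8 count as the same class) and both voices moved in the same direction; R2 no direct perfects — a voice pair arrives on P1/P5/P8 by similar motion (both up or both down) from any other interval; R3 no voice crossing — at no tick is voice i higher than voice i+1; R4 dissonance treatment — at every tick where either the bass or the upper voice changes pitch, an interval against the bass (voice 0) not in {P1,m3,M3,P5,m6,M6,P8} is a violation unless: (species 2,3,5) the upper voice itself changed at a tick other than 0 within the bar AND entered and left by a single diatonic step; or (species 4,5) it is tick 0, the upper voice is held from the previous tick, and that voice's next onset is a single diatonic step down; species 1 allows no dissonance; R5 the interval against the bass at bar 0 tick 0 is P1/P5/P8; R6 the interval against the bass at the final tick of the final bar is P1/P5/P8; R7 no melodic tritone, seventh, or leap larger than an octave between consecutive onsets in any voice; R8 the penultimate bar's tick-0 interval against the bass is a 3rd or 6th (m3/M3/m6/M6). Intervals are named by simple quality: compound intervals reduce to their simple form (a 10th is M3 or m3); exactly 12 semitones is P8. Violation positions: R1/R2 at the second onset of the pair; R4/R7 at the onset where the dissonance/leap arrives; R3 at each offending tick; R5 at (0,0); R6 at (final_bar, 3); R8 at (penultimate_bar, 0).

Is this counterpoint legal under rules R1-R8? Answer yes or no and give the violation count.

bar 0: v0=F3 v1=F4 v2=A4 (M3)
bar 1: v0=G3 v1=B3 v2=B4 (M3)
bar 2: v0=F3 v1=E5 v2=E4 (M7)
bar 3: v0=D3 v1=A3 v2=F4 (m3)
bar 4: v0=B2 v1=G3 v2=D4 (m3)
bar 5: v0=E3 v1=C4 v2=E4 (P8)
bar 6: v0=F3 v1=F4 v2=A4 (M3)
  R5 @ bar0.0: opens on M3
  R7 @ bar1.0: F4->B3 leap 6st
  R3 @ bar2.0: E5 above E4
  R4 @ bar2.0: F3/E5 M7 untreated
  R4 @ bar2.0: F3/E4 M7 untreated
  R7 @ bar2.0: B3->E5 leap 17st
  R3 @ bar2.1: E5 above E4
  R3 @ bar2.2: E5 above E4
  R3 @ bar2.3: E5 above E4
  R2 @ bar3.0: F3/E5 M7 -> D3/A3 P5 similar
  R7 @ bar3.0: E5->A3 leap 19st
  R2 @ bar4.0: A3/F4 m6 -> G3/D4 P5 similar
  R2 @ bar5.0: B2/D4 m3 -> E3/E4 P8 similar
  R8 @ bar5.0: penult P8 not 3rd/6th
  R2 @ bar6.0: E3/C4 m6 -> F3/F4 P8 similar
  R6 @ bar6.3: closes on M3

No (16 violations)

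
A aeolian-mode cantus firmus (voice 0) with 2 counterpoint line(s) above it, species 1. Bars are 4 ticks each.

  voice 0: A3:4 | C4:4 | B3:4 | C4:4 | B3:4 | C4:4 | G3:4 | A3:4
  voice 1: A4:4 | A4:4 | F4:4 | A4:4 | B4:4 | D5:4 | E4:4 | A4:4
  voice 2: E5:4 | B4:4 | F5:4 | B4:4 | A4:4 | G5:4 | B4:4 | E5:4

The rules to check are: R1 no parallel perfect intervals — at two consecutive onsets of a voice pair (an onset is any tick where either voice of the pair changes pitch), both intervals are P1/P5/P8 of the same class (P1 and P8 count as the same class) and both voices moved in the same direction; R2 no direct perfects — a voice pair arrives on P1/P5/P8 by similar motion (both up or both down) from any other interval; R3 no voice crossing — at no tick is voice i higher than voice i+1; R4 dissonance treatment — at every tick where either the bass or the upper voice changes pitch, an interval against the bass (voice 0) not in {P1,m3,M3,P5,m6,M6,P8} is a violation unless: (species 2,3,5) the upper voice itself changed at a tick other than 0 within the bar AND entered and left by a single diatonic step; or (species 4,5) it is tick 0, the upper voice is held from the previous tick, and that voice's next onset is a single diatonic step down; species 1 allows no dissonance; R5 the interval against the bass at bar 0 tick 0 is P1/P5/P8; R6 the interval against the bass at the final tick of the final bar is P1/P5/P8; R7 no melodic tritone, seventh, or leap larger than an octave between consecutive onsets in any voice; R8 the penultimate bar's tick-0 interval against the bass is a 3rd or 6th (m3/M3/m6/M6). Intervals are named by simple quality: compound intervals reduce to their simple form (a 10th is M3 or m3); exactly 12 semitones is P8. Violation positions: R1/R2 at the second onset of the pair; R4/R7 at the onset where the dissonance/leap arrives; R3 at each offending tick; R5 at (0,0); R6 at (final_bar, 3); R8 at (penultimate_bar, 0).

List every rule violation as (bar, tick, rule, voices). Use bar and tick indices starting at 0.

(1, 0, R4, (0, 2))
(2, 0, R4, (0, 1))
(2, 0, R4, (0, 2))
(2, 0, R7, (2,))
(3, 0, R4, (0, 2))
(3, 0, R7, (2,))
(4, 0, R3, (1, 2))
(4, 0, R4, (0, 2))
(4, 1, R3, (1, 2))
(4, 2, R3, (1, 2))
(4, 3, R3, (1, 2))
(5, 0, R2, (0, 2))
(5, 0, R4, (0, 1))
(5, 0, R7, (2,))
(6, 0, R2, (1, 2))
(6, 0, R7, (1,))
(7, 0, R1, (1, 2))
(7, 0, R2, (0, 1))
(7, 0, R2, (0, 2))

bar 0: v0=A3 v1=A4 v2=E5 downbeat P5
bar 1: v0=C4 v1=A4 v2=B4 downbeat M7
bar 2: v0=B3 v1=F4 v2=F5 downbeat TT
bar 3: v0=C4 v1=A4 v2=B4 downbeat M7
bar 4: v0=B3 v1=B4 v2=A4 downbeat m7
bar 5: v0=C4 v1=D5 v2=G5 downbeat P5
bar 6: v0=G3 v1=E4 v2=B4 downbeat M3
bar 7: v0=A3 v1=A4 v2=E5 downbeat P5
  -> R4 @ bar 1 tick 0 v(0, 2): C4/B4 M7 untreated
  -> R4 @ bar 2 tick 0 v(0, 1): B3/F4 TT untreated
  -> R4 @ bar 2 tick 0 v(0, 2): B3/F5 TT untreated
  -> R7 @ bar 2 tick 0 v(2,): B4->F5 leap 6st
  -> R4 @ bar 3 tick 0 v(0, 2): C4/B4 M7 untreated
  -> R7 @ bar 3 tick 0 v(2,): F5->B4 leap 6st
  -> R3 @ bar 4 tick 0 v(1, 2): B4 above A4
  -> R4 @ bar 4 tick 0 v(0, 2): B3/A4 m7 untreated
  -> R3 @ bar 4 tick 1 v(1, 2): B4 above A4
  -> R3 @ bar 4 tick 2 v(1, 2): B4 above A4
  -> R3 @ bar 4 tick 3 v(1, 2): B4 above A4
  -> R2 @ bar 5 tick 0 v(0, 2): B3/A4 m7 -> C4/G5 P5 similar
  -> R4 @ bar 5 tick 0 v(0, 1): C4/D5 M2 untreated
  -> R7 @ bar 5 tick 0 v(2,): A4->G5 leap 10st
  -> R2 @ bar 6 tick 0 v(1, 2): D5/G5 P4 -> E4/B4 P5 similar
  -> R7 @ bar 6 tick 0 v(1,): D5->E4 leap 10st
  -> R1 @ bar 7 tick 0 v(1, 2): E4/B4 P5 -> A4/E5 P5 similar
  -> R2 @ bar 7 tick 0 v(0, 1): G3/E4 M6 -> A3/A4 P8 similar
  -> R2 @ bar 7 tick 0 v(0, 2): G3/B4 M3 -> A3/E5 P5 similar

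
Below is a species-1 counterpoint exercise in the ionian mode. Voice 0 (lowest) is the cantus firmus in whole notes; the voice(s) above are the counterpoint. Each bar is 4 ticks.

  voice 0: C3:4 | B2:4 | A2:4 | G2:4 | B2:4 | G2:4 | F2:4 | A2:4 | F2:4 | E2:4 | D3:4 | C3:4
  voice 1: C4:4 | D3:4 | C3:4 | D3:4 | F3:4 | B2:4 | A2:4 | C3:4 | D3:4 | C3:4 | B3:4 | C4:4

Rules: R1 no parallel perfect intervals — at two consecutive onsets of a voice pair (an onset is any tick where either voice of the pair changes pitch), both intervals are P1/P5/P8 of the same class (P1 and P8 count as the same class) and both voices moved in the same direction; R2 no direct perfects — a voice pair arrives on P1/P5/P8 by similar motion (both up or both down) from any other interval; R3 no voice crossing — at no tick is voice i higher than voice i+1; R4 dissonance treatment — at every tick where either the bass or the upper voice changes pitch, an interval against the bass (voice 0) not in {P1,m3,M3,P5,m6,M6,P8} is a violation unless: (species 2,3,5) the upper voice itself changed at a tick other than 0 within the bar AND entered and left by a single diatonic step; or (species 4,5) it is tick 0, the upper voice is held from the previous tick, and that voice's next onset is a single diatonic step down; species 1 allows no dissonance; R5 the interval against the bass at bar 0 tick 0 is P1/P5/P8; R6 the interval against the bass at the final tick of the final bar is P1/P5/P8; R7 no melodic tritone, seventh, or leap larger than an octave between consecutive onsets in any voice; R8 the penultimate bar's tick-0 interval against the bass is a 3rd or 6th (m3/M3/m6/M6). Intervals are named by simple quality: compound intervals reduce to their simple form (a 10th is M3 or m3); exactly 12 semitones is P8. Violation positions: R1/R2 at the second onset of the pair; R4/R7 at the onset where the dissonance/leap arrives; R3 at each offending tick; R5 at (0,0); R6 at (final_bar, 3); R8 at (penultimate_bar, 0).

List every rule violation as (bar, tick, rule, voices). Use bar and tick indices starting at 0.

(1, 0, R7, (1,))
(4, 0, R4, (0, 1))
(5, 0, R7, (1,))
(10, 0, R7, (0,))
(10, 0, R7, (1,))

bar 0: v0=C3 v1=C4 downbeat P8
bar 1: v0=B2 v1=D3 downbeat m3
bar 2: v0=A2 v1=C3 downbeat m3
bar 3: v0=G2 v1=D3 downbeat P5
bar 4: v0=B2 v1=F3 downbeat TT
bar 5: v0=G2 v1=B2 downbeat M3
bar 6: v0=F2 v1=A2 downbeat M3
bar 7: v0=A2 v1=C3 downbeat m3
bar 8: v0=F2 v1=D3 downbeat M6
bar 9: v0=E2 v1=C3 downbeat m6
bar 10: v0=D3 v1=B3 downbeat M6
bar 11: v0=C3 v1=C4 downbeat P8
  -> R7 @ bar 1 tick 0 v(1,): C4->D3 leap 10st
  -> R4 @ bar 4 tick 0 v(0, 1): B2/F3 TT untreated
  -> R7 @ bar 5 tick 0 v(1,): F3->B2 leap 6st
  -> R7 @ bar 10 tick 0 v(0,): E2->D3 leap 10st
  -> R7 @ bar 10 tick 0 v(1,): C3->B3 leap 11st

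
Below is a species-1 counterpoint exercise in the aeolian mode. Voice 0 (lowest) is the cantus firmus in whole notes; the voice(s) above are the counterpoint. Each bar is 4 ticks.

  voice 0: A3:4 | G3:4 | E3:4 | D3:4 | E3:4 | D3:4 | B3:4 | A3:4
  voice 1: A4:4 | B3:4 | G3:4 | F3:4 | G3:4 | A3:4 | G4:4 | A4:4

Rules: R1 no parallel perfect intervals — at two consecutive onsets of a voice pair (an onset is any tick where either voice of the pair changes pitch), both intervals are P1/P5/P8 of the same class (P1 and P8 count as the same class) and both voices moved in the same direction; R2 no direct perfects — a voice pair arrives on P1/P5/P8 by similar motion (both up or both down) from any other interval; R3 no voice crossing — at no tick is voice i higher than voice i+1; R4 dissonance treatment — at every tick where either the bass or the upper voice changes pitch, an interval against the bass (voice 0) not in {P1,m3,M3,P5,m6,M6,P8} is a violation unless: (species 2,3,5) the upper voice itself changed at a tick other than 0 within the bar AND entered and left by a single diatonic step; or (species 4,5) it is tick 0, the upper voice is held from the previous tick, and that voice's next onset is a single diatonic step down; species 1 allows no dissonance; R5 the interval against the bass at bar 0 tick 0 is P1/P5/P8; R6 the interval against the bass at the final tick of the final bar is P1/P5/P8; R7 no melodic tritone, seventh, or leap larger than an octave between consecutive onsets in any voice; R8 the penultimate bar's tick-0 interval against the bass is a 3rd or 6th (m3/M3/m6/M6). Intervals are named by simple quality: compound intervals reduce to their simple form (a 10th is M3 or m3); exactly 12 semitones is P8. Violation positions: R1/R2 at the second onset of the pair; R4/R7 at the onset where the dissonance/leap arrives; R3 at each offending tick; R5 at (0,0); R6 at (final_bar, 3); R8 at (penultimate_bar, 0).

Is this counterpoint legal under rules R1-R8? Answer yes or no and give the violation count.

bar 0: v0=A3 v1=A4 (P8)
bar 1: v0=G3 v1=B3 (M3)
bar 2: v0=E3 v1=G3 (m3)
bar 3: v0=D3 v1=F3 (m3)
bar 4: v0=E3 v1=G3 (m3)
bar 5: v0=D3 v1=A3 (P5)
bar 6: v0=B3 v1=G4 (m6)
bar 7: v0=A3 v1=A4 (P8)
  R7 @ bar1.0: A4->B3 leap 10st
  R7 @ bar6.0: A3->G4 leap 10st

No (2 violations)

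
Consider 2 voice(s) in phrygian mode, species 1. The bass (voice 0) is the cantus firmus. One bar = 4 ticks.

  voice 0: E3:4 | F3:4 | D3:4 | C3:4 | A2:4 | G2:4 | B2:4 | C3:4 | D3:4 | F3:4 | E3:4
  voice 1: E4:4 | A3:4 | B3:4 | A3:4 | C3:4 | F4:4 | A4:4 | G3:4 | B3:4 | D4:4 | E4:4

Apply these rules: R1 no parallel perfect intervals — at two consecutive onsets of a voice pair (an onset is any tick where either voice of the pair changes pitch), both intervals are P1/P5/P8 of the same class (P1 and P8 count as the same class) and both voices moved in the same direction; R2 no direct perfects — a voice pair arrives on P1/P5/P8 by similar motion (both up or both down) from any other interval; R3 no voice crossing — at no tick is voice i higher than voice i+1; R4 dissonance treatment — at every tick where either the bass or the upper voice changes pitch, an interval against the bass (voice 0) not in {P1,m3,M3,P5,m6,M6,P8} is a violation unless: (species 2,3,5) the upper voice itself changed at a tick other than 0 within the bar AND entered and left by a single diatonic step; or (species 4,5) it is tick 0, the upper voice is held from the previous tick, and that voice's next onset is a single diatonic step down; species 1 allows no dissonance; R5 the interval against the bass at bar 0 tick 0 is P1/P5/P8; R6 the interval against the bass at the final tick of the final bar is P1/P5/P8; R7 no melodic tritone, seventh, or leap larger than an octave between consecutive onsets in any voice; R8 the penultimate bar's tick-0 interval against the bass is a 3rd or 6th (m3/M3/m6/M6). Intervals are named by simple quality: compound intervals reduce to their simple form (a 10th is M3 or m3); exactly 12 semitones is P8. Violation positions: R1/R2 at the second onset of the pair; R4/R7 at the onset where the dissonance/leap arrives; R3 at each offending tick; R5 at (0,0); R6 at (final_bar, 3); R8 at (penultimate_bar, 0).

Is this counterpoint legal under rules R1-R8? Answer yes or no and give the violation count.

bar 0: v0=E3 v1=E4 (P8)
bar 1: v0=F3 v1=A3 (M3)
bar 2: v0=D3 v1=B3 (M6)
bar 3: v0=C3 v1=A3 (M6)
bar 4: v0=A2 v1=C3 (m3)
bar 5: v0=G2 v1=F4 (m7)
bar 6: v0=B2 v1=A4 (m7)
bar 7: v0=C3 v1=G3 (P5)
bar 8: v0=D3 v1=B3 (M6)
bar 9: v0=F3 v1=D4 (M6)
bar 10: v0=E3 v1=E4 (P8)
  R4 @ bar5.0: G2/F4 m7 untreated
  R7 @ bar5.0: C3->F4 leap 17st
  R4 @ bar6.0: B2/A4 m7 untreated
  R7 @ bar7.0: A4->G3 leap 14st

No (4 violations)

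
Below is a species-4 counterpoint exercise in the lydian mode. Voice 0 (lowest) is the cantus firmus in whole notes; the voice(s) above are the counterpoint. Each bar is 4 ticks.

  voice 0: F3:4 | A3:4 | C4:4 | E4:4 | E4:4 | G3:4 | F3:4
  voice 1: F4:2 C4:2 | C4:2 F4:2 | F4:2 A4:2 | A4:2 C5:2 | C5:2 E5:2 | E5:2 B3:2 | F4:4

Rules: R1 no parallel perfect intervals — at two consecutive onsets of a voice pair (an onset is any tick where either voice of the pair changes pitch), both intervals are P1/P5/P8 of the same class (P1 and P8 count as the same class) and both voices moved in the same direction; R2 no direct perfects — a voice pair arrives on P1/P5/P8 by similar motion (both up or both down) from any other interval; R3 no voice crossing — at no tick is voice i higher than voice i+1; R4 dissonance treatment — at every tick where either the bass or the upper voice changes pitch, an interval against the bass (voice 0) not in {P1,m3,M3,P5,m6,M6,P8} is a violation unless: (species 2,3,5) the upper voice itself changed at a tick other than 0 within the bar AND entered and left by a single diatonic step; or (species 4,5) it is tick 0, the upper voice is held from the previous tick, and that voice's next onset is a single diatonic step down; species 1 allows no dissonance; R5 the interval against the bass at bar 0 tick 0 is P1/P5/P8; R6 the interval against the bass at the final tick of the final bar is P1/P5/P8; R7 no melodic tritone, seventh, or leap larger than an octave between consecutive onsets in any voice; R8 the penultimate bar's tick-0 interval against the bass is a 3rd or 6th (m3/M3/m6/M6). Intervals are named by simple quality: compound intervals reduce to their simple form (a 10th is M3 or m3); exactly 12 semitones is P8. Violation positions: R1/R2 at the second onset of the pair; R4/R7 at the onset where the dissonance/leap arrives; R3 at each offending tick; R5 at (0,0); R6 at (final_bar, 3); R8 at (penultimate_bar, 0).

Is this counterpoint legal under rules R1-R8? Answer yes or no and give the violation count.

bar 0: v0=F3 v1=F4 (P8)
bar 1: v0=A3 v1=C4 (m3)
bar 2: v0=C4 v1=F4 (P4)
bar 3: v0=E4 v1=A4 (P4)
bar 4: v0=E4 v1=C5 (m6)
bar 5: v0=G3 v1=E5 (M6)
bar 6: v0=F3 v1=F4 (P8)
  R4 @ bar2.0: C4/F4 P4 untreated
  R4 @ bar3.0: E4/A4 P4 untreated
  R7 @ bar5.2: E5->B3 leap 17st
  R7 @ bar6.0: B3->F4 leap 6st

No (4 violations)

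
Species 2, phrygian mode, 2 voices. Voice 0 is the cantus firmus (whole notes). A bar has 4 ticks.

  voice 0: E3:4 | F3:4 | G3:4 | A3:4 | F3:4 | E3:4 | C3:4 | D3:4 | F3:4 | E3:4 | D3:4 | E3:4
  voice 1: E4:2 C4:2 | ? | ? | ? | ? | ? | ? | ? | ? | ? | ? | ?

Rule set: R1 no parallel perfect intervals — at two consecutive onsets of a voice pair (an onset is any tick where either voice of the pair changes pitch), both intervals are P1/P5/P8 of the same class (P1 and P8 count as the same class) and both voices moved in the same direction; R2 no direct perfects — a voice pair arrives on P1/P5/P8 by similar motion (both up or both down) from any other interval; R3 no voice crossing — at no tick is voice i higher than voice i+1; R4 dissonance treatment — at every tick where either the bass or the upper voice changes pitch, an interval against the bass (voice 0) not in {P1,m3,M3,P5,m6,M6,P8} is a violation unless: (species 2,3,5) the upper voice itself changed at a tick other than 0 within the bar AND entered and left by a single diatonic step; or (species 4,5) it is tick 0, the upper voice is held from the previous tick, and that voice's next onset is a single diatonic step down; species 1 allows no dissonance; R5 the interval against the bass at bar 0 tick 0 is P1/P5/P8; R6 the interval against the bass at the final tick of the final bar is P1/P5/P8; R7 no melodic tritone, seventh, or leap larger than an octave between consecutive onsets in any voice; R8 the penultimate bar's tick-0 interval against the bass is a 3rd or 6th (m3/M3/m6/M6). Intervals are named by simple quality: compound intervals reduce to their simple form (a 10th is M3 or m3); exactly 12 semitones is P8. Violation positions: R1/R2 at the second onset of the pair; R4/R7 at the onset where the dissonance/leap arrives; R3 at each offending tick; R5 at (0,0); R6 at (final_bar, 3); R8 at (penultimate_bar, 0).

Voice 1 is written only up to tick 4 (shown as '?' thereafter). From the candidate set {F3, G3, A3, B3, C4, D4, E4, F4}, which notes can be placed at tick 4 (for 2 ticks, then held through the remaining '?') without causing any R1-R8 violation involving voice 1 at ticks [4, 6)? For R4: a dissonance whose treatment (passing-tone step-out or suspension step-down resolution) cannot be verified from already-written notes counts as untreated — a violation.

{A3, C4, D4, F3}

F3: legal
G3: violates R4
A3: legal
B3: violates R4
C4: legal
D4: legal
E4: violates R4
F4: violates R2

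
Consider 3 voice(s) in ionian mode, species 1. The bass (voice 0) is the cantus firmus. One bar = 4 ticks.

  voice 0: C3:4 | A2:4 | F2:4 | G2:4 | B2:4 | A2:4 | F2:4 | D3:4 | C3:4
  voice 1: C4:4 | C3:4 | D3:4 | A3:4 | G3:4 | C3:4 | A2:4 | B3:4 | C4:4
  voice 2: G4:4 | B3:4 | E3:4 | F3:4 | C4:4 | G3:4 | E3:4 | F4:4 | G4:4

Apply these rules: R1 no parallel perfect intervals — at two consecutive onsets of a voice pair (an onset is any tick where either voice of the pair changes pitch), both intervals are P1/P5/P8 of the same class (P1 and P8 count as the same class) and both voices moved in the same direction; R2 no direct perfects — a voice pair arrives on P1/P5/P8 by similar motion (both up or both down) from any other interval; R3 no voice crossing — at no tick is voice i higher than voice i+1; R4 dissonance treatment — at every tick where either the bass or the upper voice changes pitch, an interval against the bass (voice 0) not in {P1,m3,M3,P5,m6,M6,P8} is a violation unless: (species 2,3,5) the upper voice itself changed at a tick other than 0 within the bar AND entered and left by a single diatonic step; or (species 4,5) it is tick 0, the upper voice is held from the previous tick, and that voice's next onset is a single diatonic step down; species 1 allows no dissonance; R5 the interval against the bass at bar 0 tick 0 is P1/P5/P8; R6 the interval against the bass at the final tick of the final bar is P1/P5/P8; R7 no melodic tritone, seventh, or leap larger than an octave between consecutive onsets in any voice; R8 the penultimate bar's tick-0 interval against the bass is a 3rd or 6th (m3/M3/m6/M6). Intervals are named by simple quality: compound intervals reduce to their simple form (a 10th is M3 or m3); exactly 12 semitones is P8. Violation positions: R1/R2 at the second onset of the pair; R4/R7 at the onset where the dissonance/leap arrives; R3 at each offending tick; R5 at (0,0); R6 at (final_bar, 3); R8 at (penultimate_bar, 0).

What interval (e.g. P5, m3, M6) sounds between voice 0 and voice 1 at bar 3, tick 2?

M2

voice 0=G2 voice 1=A3 -> M2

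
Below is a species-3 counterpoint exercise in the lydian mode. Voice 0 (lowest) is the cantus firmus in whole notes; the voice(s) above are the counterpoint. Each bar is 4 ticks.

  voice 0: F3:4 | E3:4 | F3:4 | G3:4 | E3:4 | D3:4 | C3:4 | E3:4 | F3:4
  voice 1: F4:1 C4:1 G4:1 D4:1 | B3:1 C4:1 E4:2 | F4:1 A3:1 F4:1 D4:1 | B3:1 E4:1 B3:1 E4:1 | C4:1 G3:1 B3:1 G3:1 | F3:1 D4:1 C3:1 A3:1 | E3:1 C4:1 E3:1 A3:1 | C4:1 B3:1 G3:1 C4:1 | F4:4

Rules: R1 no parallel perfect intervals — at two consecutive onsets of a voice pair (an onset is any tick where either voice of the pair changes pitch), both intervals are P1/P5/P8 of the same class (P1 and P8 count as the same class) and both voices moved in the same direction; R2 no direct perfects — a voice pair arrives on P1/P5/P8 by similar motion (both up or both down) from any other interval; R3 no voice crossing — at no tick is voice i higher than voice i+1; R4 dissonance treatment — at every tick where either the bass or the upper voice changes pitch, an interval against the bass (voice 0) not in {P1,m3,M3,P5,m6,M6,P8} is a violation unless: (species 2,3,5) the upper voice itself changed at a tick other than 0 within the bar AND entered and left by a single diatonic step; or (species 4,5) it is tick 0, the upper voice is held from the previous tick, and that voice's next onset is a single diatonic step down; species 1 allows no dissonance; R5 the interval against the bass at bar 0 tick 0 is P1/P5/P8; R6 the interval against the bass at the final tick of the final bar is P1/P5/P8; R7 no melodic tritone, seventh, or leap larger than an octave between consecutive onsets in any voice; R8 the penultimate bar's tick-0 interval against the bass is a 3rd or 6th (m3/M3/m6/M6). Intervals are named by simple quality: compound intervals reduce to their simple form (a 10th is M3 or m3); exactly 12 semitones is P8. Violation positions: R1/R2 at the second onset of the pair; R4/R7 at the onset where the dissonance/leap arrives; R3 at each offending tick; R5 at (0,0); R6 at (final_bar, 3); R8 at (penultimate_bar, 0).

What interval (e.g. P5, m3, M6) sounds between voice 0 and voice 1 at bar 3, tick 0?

voice 0=G3 voice 1=B3 -> M3

M3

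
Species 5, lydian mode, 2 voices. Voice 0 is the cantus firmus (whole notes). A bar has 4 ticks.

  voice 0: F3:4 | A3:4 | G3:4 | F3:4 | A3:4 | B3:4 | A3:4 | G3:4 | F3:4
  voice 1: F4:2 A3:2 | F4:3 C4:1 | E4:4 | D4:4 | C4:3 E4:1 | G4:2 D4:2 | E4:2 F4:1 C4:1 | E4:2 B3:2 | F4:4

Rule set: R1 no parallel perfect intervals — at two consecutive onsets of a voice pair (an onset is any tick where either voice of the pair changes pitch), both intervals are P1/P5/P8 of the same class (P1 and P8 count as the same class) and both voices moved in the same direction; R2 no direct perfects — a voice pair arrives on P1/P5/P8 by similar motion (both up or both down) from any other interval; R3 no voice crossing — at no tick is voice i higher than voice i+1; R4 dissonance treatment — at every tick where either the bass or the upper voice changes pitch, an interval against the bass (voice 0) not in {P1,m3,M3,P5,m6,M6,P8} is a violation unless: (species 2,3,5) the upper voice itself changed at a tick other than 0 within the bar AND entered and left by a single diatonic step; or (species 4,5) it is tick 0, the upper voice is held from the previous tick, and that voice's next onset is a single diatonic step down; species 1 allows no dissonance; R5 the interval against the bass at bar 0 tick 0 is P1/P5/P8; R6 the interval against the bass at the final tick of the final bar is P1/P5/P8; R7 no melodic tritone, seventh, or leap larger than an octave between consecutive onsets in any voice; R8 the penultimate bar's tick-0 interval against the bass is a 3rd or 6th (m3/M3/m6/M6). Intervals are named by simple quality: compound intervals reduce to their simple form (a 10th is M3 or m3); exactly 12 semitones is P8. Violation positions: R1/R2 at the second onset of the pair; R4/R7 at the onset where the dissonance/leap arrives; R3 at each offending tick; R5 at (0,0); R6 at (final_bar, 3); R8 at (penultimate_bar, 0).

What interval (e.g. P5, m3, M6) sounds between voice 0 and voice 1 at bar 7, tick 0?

M6

voice 0=G3 voice 1=E4 -> M6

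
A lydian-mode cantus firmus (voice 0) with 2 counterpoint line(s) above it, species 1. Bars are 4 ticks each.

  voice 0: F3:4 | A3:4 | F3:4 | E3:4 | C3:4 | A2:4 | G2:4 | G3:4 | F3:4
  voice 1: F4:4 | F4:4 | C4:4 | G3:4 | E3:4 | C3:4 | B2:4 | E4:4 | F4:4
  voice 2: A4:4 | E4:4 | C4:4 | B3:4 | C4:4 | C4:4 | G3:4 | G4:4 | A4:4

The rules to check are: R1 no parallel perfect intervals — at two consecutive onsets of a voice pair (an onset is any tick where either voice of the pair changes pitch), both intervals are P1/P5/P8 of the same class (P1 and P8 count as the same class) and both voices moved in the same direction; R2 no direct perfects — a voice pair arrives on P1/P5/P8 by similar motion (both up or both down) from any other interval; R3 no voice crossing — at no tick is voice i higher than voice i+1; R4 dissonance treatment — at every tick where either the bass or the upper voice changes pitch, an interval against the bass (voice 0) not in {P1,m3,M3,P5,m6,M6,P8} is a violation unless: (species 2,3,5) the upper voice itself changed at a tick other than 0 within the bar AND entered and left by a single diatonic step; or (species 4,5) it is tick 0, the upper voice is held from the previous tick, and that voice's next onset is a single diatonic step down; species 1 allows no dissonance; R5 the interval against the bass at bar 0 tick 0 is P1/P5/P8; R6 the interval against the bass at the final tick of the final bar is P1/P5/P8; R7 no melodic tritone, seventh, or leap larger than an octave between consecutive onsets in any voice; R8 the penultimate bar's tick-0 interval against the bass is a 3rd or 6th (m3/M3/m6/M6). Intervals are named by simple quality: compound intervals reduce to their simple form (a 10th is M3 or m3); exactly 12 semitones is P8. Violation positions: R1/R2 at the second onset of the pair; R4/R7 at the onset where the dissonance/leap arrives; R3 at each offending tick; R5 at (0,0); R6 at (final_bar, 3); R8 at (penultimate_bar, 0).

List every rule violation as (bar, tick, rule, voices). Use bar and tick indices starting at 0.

(0, 0, R5, (0, 2))
(1, 0, R3, (1, 2))
(1, 1, R3, (1, 2))
(1, 2, R3, (1, 2))
(1, 3, R3, (1, 2))
(2, 0, R1, (0, 2))
(2, 0, R2, (0, 1))
(2, 0, R2, (1, 2))
(3, 0, R1, (0, 2))
(6, 0, R2, (0, 2))
(7, 0, R1, (0, 2))
(7, 0, R7, (1,))
(7, 0, R8, (0, 2))
(8, 3, R6, (0, 2))

bar 0: v0=F3 v1=F4 v2=A4 downbeat M3
bar 1: v0=A3 v1=F4 v2=E4 downbeat P5
bar 2: v0=F3 v1=C4 v2=C4 downbeat P5
bar 3: v0=E3 v1=G3 v2=B3 downbeat P5
bar 4: v0=C3 v1=E3 v2=C4 downbeat P8
bar 5: v0=A2 v1=C3 v2=C4 downbeat m3
bar 6: v0=G2 v1=B2 v2=G3 downbeat P8
bar 7: v0=G3 v1=E4 v2=G4 downbeat P8
bar 8: v0=F3 v1=F4 v2=A4 downbeat M3
  -> R5 @ bar 0 tick 0 v(0, 2): opens on M3
  -> R3 @ bar 1 tick 0 v(1, 2): F4 above E4
  -> R3 @ bar 1 tick 1 v(1, 2): F4 above E4
  -> R3 @ bar 1 tick 2 v(1, 2): F4 above E4
  -> R3 @ bar 1 tick 3 v(1, 2): F4 above E4
  -> R1 @ bar 2 tick 0 v(0, 2): A3/E4 P5 -> F3/C4 P5 similar
  -> R2 @ bar 2 tick 0 v(0, 1): A3/F4 m6 -> F3/C4 P5 similar
  -> R2 @ bar 2 tick 0 v(1, 2): F4/E4 m2 -> C4/C4 P1 similar
  -> R1 @ bar 3 tick 0 v(0, 2): F3/C4 P5 -> E3/B3 P5 similar
  -> R2 @ bar 6 tick 0 v(0, 2): A2/C4 m3 -> G2/G3 P8 similar
  -> R1 @ bar 7 tick 0 v(0, 2): G2/G3 P8 -> G3/G4 P8 similar
  -> R7 @ bar 7 tick 0 v(1,): B2->E4 leap 17st
  -> R8 @ bar 7 tick 0 v(0, 2): penult P8 not 3rd/6th
  -> R6 @ bar 8 tick 3 v(0, 2): closes on M3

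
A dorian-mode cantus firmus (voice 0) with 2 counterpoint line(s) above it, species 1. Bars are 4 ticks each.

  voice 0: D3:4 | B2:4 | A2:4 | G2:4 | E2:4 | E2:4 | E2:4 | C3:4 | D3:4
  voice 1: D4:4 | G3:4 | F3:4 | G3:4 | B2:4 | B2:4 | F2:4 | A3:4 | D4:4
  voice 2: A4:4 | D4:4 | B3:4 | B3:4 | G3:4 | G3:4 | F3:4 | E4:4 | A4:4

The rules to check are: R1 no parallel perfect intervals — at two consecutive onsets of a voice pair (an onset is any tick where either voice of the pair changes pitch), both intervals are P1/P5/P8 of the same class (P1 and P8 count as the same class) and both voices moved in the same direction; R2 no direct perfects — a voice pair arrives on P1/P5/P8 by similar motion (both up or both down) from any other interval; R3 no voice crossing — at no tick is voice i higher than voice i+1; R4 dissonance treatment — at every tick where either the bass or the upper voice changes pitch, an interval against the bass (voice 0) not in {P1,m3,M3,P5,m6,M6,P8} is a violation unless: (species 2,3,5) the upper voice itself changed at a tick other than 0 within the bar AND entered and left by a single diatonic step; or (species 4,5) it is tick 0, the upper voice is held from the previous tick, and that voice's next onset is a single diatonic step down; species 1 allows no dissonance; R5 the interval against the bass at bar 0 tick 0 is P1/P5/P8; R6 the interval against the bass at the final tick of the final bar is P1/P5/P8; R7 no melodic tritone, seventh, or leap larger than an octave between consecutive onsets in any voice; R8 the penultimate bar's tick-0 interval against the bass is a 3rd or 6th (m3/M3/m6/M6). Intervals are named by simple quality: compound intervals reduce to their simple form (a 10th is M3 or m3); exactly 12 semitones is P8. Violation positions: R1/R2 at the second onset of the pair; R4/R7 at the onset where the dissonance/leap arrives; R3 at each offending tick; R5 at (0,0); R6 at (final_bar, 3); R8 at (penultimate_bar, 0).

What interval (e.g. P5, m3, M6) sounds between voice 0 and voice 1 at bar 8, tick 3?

P8

voice 0=D3 voice 1=D4 -> P8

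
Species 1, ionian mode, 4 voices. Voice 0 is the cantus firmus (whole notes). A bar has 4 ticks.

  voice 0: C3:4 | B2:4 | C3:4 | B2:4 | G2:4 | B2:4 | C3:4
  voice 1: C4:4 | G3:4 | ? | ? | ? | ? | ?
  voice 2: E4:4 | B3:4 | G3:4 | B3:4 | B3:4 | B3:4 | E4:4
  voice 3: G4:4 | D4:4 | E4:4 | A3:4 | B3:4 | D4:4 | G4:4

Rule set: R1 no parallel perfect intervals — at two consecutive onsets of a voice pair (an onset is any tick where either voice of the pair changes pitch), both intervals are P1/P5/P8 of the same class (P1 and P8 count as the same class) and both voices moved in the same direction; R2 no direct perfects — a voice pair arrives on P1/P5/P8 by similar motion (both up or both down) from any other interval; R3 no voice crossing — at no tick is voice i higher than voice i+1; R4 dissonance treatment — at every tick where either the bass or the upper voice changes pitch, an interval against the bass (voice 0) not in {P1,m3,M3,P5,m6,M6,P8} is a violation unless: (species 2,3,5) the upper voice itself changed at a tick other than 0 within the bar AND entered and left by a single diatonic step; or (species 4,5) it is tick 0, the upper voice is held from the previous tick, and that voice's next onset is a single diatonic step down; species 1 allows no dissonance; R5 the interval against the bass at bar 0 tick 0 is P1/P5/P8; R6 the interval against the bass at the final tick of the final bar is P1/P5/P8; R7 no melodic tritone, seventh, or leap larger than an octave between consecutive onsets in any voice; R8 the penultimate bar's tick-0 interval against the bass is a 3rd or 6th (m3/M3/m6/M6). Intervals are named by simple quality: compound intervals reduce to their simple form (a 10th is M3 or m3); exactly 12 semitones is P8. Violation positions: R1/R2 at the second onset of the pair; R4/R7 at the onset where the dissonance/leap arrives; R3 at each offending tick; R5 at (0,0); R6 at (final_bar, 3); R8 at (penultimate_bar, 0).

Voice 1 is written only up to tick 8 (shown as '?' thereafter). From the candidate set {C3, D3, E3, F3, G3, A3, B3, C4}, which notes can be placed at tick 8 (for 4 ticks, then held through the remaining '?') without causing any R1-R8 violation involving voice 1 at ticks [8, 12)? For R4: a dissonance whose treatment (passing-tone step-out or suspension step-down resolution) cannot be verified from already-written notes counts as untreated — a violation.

C3: violates R2
D3: violates R4
E3: legal
F3: violates R4
G3: legal
A3: violates R1,R3
B3: violates R3,R4
C4: violates R2,R3

{E3, G3}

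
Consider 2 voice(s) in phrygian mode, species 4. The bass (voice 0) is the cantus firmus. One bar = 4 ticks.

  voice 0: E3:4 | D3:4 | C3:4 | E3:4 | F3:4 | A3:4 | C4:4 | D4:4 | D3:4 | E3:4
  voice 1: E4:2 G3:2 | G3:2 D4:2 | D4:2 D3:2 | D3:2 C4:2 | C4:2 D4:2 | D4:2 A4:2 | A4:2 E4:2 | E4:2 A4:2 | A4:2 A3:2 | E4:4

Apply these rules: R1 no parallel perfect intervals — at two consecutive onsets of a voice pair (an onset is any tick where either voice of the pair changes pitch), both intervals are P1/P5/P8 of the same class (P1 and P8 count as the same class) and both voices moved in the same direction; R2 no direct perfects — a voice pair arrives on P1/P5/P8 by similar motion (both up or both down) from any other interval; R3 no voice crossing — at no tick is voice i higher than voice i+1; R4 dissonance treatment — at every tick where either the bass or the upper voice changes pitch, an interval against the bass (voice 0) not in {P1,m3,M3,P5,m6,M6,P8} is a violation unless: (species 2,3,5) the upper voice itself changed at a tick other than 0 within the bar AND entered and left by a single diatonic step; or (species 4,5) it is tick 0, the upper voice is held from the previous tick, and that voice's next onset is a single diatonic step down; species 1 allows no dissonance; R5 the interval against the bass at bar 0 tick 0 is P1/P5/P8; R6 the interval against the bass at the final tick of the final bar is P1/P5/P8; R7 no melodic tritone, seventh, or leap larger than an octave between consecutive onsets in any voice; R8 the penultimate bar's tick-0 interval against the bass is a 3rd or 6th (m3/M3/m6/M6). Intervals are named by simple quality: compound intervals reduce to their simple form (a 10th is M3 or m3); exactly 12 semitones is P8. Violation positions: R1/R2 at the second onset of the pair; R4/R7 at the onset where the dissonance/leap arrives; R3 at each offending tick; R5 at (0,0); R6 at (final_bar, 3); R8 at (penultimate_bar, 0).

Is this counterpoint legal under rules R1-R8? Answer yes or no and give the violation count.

No (11 violations)

bar 0: v0=E3 v1=E4 (P8)
bar 1: v0=D3 v1=G3 (P4)
bar 2: v0=C3 v1=D4 (M2)
bar 3: v0=E3 v1=D3 (M2)
bar 4: v0=F3 v1=C4 (P5)
bar 5: v0=A3 v1=D4 (P4)
bar 6: v0=C4 v1=A4 (M6)
bar 7: v0=D4 v1=E4 (M2)
bar 8: v0=D3 v1=A4 (P5)
bar 9: v0=E3 v1=E4 (P8)
  R4 @ bar1.0: D3/G3 P4 untreated
  R4 @ bar2.0: C3/D4 M2 untreated
  R4 @ bar2.2: C3/D3 M2 untreated
  R3 @ bar3.0: E3 above D3
  R4 @ bar3.0: E3/D3 M2 untreated
  R3 @ bar3.1: E3 above D3
  R7 @ bar3.2: D3->C4 leap 10st
  R4 @ bar5.0: A3/D4 P4 untreated
  R4 @ bar7.0: D4/E4 M2 untreated
  R8 @ bar8.0: penult P5 not 3rd/6th
  R2 @ bar9.0: D3/A3 P5 -> E3/E4 P8 similar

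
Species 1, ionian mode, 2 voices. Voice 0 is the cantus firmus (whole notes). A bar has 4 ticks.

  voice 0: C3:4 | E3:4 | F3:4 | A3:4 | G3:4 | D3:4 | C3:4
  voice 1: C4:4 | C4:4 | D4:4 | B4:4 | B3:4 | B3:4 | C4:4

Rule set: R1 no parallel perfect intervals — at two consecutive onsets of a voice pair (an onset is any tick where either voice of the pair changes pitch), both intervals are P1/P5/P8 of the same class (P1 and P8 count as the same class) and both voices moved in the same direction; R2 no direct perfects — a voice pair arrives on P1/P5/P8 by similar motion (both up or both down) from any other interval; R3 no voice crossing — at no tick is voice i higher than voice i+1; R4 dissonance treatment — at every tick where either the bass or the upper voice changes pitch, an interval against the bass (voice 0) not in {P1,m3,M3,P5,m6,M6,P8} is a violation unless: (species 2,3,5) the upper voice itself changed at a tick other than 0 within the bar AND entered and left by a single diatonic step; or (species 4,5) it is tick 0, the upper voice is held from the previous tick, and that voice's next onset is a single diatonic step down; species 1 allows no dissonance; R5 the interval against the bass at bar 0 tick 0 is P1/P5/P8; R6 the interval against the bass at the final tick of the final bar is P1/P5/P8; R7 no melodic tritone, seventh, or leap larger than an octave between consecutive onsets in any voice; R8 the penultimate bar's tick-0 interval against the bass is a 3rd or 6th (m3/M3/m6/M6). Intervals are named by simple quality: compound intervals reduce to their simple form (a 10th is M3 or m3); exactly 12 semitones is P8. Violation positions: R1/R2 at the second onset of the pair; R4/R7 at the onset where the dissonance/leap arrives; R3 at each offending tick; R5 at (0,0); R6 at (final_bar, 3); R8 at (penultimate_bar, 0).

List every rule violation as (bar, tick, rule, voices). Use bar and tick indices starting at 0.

bar 0: v0=C3 v1=C4 downbeat P8
bar 1: v0=E3 v1=C4 downbeat m6
bar 2: v0=F3 v1=D4 downbeat M6
bar 3: v0=A3 v1=B4 downbeat M2
bar 4: v0=G3 v1=B3 downbeat M3
bar 5: v0=D3 v1=B3 downbeat M6
bar 6: v0=C3 v1=C4 downbeat P8
  -> R4 @ bar 3 tick 0 v(0, 1): A3/B4 M2 untreated

(3, 0, R4, (0, 1))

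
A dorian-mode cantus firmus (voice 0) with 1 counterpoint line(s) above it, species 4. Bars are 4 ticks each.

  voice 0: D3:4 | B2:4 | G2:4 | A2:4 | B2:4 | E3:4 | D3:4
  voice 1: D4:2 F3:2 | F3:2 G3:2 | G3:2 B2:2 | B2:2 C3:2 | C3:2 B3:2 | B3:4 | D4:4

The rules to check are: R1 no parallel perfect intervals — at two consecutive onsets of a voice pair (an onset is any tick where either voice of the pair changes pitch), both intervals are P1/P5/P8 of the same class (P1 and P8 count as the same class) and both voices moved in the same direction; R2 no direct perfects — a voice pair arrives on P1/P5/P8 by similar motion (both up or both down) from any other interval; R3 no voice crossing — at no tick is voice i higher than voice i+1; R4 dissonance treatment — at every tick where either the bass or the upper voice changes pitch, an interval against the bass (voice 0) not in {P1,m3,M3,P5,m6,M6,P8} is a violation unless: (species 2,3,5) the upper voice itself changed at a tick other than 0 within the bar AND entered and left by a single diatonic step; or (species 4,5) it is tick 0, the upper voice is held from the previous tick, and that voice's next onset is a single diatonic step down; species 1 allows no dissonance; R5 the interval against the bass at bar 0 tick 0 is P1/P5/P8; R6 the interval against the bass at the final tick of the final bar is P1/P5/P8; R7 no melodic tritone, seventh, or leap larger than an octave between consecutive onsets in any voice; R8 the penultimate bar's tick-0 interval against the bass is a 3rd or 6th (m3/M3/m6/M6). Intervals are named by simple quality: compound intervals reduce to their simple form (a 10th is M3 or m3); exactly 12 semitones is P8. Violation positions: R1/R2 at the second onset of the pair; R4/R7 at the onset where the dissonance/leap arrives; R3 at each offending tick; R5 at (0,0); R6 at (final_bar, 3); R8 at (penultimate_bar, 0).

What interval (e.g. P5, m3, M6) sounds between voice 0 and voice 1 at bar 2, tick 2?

voice 0=G2 voice 1=B2 -> M3

M3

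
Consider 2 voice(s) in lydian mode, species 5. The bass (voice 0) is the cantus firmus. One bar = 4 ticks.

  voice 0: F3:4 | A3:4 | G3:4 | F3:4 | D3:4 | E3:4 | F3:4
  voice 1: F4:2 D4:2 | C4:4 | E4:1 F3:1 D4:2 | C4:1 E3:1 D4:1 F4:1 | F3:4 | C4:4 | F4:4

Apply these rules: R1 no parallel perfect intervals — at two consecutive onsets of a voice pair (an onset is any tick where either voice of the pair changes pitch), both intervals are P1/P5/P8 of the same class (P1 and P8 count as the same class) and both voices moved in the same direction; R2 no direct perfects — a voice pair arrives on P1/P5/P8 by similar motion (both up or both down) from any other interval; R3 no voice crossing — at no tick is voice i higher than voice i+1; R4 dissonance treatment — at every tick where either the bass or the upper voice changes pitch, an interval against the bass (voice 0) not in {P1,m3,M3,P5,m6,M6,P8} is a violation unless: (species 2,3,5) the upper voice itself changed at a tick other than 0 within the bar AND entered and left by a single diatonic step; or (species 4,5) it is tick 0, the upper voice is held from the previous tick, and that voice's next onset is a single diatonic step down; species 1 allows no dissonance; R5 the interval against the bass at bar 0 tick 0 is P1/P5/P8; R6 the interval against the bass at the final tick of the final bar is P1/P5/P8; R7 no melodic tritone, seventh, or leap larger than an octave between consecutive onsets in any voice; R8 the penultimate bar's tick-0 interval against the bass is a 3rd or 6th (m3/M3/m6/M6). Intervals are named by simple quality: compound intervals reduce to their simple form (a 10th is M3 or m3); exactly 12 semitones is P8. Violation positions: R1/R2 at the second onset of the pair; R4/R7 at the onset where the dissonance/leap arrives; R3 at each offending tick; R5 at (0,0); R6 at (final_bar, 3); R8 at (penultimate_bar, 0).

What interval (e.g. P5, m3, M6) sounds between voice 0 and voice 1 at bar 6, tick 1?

voice 0=F3 voice 1=F4 -> P8

P8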